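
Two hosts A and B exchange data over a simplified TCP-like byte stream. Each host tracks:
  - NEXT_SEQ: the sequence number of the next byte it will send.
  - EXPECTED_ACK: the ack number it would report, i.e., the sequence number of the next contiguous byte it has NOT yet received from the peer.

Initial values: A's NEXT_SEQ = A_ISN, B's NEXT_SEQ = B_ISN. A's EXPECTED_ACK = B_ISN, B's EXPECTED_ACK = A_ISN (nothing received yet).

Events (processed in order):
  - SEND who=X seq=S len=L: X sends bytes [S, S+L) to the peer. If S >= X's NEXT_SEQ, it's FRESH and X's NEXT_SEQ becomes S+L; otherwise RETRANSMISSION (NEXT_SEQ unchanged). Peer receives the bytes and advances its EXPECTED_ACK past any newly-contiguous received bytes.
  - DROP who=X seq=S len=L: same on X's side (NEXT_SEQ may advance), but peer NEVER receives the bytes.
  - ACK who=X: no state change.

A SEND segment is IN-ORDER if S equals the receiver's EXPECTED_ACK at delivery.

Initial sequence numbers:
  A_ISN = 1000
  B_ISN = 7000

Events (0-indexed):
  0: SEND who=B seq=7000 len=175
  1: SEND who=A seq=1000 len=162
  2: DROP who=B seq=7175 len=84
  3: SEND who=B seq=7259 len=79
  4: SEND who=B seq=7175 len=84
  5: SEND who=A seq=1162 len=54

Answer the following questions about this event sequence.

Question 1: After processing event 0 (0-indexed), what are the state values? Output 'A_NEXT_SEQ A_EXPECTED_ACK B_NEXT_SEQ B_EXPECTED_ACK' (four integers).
After event 0: A_seq=1000 A_ack=7175 B_seq=7175 B_ack=1000

1000 7175 7175 1000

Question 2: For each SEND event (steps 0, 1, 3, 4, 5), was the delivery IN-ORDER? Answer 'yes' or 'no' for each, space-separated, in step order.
Step 0: SEND seq=7000 -> in-order
Step 1: SEND seq=1000 -> in-order
Step 3: SEND seq=7259 -> out-of-order
Step 4: SEND seq=7175 -> in-order
Step 5: SEND seq=1162 -> in-order

Answer: yes yes no yes yes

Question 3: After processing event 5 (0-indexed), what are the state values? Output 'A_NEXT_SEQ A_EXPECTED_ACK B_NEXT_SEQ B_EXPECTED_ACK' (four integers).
After event 0: A_seq=1000 A_ack=7175 B_seq=7175 B_ack=1000
After event 1: A_seq=1162 A_ack=7175 B_seq=7175 B_ack=1162
After event 2: A_seq=1162 A_ack=7175 B_seq=7259 B_ack=1162
After event 3: A_seq=1162 A_ack=7175 B_seq=7338 B_ack=1162
After event 4: A_seq=1162 A_ack=7338 B_seq=7338 B_ack=1162
After event 5: A_seq=1216 A_ack=7338 B_seq=7338 B_ack=1216

1216 7338 7338 1216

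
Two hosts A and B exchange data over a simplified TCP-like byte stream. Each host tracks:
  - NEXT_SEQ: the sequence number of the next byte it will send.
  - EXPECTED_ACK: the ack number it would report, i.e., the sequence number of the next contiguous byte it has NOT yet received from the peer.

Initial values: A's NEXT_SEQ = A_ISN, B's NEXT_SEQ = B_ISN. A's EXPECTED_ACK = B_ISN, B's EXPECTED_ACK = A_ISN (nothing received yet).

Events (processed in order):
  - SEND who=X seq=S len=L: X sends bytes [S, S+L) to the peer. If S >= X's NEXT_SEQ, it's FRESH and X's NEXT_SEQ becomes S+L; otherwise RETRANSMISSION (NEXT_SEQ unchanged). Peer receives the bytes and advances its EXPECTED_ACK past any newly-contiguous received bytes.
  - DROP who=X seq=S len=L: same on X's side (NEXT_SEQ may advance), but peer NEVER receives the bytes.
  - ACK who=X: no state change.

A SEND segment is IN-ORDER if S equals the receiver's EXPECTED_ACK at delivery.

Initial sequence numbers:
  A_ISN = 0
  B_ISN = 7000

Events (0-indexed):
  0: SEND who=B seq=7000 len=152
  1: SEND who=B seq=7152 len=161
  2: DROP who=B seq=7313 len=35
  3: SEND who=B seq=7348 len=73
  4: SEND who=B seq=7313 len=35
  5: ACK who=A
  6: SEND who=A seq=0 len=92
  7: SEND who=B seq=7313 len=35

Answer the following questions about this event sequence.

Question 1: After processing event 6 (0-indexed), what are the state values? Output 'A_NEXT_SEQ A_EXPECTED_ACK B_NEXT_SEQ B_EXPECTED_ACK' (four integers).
After event 0: A_seq=0 A_ack=7152 B_seq=7152 B_ack=0
After event 1: A_seq=0 A_ack=7313 B_seq=7313 B_ack=0
After event 2: A_seq=0 A_ack=7313 B_seq=7348 B_ack=0
After event 3: A_seq=0 A_ack=7313 B_seq=7421 B_ack=0
After event 4: A_seq=0 A_ack=7421 B_seq=7421 B_ack=0
After event 5: A_seq=0 A_ack=7421 B_seq=7421 B_ack=0
After event 6: A_seq=92 A_ack=7421 B_seq=7421 B_ack=92

92 7421 7421 92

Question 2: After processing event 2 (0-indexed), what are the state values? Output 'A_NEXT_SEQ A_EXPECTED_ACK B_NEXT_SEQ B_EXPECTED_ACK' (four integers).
After event 0: A_seq=0 A_ack=7152 B_seq=7152 B_ack=0
After event 1: A_seq=0 A_ack=7313 B_seq=7313 B_ack=0
After event 2: A_seq=0 A_ack=7313 B_seq=7348 B_ack=0

0 7313 7348 0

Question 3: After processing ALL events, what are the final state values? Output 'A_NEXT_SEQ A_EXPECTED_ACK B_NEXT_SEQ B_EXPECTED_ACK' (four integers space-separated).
Answer: 92 7421 7421 92

Derivation:
After event 0: A_seq=0 A_ack=7152 B_seq=7152 B_ack=0
After event 1: A_seq=0 A_ack=7313 B_seq=7313 B_ack=0
After event 2: A_seq=0 A_ack=7313 B_seq=7348 B_ack=0
After event 3: A_seq=0 A_ack=7313 B_seq=7421 B_ack=0
After event 4: A_seq=0 A_ack=7421 B_seq=7421 B_ack=0
After event 5: A_seq=0 A_ack=7421 B_seq=7421 B_ack=0
After event 6: A_seq=92 A_ack=7421 B_seq=7421 B_ack=92
After event 7: A_seq=92 A_ack=7421 B_seq=7421 B_ack=92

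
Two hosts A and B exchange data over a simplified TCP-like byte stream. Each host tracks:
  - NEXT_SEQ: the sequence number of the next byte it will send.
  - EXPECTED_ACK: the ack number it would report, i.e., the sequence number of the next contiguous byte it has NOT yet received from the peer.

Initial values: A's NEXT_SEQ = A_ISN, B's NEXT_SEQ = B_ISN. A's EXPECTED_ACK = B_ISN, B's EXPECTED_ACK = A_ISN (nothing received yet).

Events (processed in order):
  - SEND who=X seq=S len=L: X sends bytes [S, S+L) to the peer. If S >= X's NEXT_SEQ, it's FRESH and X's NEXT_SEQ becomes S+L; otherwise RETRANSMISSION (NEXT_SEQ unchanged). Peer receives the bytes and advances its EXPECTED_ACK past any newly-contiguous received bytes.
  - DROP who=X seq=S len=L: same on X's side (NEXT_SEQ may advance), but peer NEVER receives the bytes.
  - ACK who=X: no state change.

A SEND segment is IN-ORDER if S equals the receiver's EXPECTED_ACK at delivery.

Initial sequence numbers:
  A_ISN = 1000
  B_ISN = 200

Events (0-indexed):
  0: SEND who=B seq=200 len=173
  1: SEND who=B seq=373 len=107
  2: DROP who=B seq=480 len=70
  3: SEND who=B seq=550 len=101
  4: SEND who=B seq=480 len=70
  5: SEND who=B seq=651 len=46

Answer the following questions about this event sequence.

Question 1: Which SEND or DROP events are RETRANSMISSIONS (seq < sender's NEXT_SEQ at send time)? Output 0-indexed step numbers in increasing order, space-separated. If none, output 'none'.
Answer: 4

Derivation:
Step 0: SEND seq=200 -> fresh
Step 1: SEND seq=373 -> fresh
Step 2: DROP seq=480 -> fresh
Step 3: SEND seq=550 -> fresh
Step 4: SEND seq=480 -> retransmit
Step 5: SEND seq=651 -> fresh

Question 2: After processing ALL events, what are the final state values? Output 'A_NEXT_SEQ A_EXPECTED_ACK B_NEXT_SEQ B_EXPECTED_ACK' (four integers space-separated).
After event 0: A_seq=1000 A_ack=373 B_seq=373 B_ack=1000
After event 1: A_seq=1000 A_ack=480 B_seq=480 B_ack=1000
After event 2: A_seq=1000 A_ack=480 B_seq=550 B_ack=1000
After event 3: A_seq=1000 A_ack=480 B_seq=651 B_ack=1000
After event 4: A_seq=1000 A_ack=651 B_seq=651 B_ack=1000
After event 5: A_seq=1000 A_ack=697 B_seq=697 B_ack=1000

Answer: 1000 697 697 1000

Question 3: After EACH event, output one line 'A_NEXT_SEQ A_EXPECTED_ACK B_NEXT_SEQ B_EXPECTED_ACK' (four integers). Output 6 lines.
1000 373 373 1000
1000 480 480 1000
1000 480 550 1000
1000 480 651 1000
1000 651 651 1000
1000 697 697 1000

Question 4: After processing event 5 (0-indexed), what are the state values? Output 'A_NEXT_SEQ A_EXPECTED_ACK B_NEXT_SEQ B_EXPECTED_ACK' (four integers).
After event 0: A_seq=1000 A_ack=373 B_seq=373 B_ack=1000
After event 1: A_seq=1000 A_ack=480 B_seq=480 B_ack=1000
After event 2: A_seq=1000 A_ack=480 B_seq=550 B_ack=1000
After event 3: A_seq=1000 A_ack=480 B_seq=651 B_ack=1000
After event 4: A_seq=1000 A_ack=651 B_seq=651 B_ack=1000
After event 5: A_seq=1000 A_ack=697 B_seq=697 B_ack=1000

1000 697 697 1000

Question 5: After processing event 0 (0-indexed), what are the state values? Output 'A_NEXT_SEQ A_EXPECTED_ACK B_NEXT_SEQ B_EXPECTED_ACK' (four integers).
After event 0: A_seq=1000 A_ack=373 B_seq=373 B_ack=1000

1000 373 373 1000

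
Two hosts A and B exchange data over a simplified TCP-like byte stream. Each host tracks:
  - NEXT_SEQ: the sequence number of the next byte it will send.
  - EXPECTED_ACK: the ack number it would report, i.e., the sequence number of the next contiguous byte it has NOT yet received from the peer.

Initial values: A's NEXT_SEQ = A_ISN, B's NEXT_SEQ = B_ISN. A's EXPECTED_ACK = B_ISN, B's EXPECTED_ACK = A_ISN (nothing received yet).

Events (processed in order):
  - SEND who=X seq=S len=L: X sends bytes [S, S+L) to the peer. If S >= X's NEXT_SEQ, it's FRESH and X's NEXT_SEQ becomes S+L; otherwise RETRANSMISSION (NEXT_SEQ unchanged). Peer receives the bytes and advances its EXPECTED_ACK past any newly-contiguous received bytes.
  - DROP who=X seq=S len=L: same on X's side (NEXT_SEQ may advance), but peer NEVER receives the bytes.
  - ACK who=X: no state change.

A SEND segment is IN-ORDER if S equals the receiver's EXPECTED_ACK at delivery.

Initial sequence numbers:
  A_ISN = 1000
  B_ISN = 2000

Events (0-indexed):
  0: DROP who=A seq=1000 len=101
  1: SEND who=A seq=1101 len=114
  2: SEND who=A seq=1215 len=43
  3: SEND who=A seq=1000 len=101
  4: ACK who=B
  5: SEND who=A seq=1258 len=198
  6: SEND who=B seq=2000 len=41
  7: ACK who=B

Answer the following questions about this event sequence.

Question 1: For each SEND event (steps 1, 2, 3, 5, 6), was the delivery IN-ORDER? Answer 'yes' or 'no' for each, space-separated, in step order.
Step 1: SEND seq=1101 -> out-of-order
Step 2: SEND seq=1215 -> out-of-order
Step 3: SEND seq=1000 -> in-order
Step 5: SEND seq=1258 -> in-order
Step 6: SEND seq=2000 -> in-order

Answer: no no yes yes yes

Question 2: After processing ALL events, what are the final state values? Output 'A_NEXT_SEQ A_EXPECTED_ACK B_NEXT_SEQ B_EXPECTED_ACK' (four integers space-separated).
Answer: 1456 2041 2041 1456

Derivation:
After event 0: A_seq=1101 A_ack=2000 B_seq=2000 B_ack=1000
After event 1: A_seq=1215 A_ack=2000 B_seq=2000 B_ack=1000
After event 2: A_seq=1258 A_ack=2000 B_seq=2000 B_ack=1000
After event 3: A_seq=1258 A_ack=2000 B_seq=2000 B_ack=1258
After event 4: A_seq=1258 A_ack=2000 B_seq=2000 B_ack=1258
After event 5: A_seq=1456 A_ack=2000 B_seq=2000 B_ack=1456
After event 6: A_seq=1456 A_ack=2041 B_seq=2041 B_ack=1456
After event 7: A_seq=1456 A_ack=2041 B_seq=2041 B_ack=1456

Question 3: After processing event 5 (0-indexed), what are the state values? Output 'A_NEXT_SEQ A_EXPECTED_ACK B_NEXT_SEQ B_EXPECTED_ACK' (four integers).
After event 0: A_seq=1101 A_ack=2000 B_seq=2000 B_ack=1000
After event 1: A_seq=1215 A_ack=2000 B_seq=2000 B_ack=1000
After event 2: A_seq=1258 A_ack=2000 B_seq=2000 B_ack=1000
After event 3: A_seq=1258 A_ack=2000 B_seq=2000 B_ack=1258
After event 4: A_seq=1258 A_ack=2000 B_seq=2000 B_ack=1258
After event 5: A_seq=1456 A_ack=2000 B_seq=2000 B_ack=1456

1456 2000 2000 1456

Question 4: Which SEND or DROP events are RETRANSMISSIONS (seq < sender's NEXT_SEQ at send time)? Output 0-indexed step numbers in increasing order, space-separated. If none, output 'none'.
Step 0: DROP seq=1000 -> fresh
Step 1: SEND seq=1101 -> fresh
Step 2: SEND seq=1215 -> fresh
Step 3: SEND seq=1000 -> retransmit
Step 5: SEND seq=1258 -> fresh
Step 6: SEND seq=2000 -> fresh

Answer: 3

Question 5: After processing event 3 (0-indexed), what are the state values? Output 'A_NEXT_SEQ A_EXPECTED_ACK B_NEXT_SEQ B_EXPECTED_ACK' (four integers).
After event 0: A_seq=1101 A_ack=2000 B_seq=2000 B_ack=1000
After event 1: A_seq=1215 A_ack=2000 B_seq=2000 B_ack=1000
After event 2: A_seq=1258 A_ack=2000 B_seq=2000 B_ack=1000
After event 3: A_seq=1258 A_ack=2000 B_seq=2000 B_ack=1258

1258 2000 2000 1258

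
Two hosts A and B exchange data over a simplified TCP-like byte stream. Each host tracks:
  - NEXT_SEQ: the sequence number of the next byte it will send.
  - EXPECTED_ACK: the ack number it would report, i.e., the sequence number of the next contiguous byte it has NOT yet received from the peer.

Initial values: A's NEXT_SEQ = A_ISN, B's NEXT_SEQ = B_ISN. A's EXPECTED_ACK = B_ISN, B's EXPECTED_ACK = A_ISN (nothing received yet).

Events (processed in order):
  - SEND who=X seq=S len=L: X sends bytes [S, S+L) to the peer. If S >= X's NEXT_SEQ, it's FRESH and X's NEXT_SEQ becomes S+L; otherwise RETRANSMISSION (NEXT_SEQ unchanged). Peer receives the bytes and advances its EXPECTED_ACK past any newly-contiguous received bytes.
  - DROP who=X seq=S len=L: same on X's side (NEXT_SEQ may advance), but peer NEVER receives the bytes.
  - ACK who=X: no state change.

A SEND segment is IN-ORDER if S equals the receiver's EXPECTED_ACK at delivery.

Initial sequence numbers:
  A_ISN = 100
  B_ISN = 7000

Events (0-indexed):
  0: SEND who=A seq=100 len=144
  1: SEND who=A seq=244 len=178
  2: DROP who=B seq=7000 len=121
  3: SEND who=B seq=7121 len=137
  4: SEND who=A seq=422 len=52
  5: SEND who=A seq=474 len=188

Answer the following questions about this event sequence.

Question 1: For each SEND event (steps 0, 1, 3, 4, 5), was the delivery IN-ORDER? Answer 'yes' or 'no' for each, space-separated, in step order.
Step 0: SEND seq=100 -> in-order
Step 1: SEND seq=244 -> in-order
Step 3: SEND seq=7121 -> out-of-order
Step 4: SEND seq=422 -> in-order
Step 5: SEND seq=474 -> in-order

Answer: yes yes no yes yes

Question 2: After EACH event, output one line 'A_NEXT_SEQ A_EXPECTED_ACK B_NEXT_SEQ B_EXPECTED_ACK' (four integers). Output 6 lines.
244 7000 7000 244
422 7000 7000 422
422 7000 7121 422
422 7000 7258 422
474 7000 7258 474
662 7000 7258 662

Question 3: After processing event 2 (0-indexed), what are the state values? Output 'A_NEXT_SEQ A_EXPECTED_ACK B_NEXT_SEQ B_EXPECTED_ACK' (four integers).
After event 0: A_seq=244 A_ack=7000 B_seq=7000 B_ack=244
After event 1: A_seq=422 A_ack=7000 B_seq=7000 B_ack=422
After event 2: A_seq=422 A_ack=7000 B_seq=7121 B_ack=422

422 7000 7121 422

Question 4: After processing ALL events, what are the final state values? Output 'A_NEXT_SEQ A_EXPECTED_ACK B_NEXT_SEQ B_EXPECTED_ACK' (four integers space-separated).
After event 0: A_seq=244 A_ack=7000 B_seq=7000 B_ack=244
After event 1: A_seq=422 A_ack=7000 B_seq=7000 B_ack=422
After event 2: A_seq=422 A_ack=7000 B_seq=7121 B_ack=422
After event 3: A_seq=422 A_ack=7000 B_seq=7258 B_ack=422
After event 4: A_seq=474 A_ack=7000 B_seq=7258 B_ack=474
After event 5: A_seq=662 A_ack=7000 B_seq=7258 B_ack=662

Answer: 662 7000 7258 662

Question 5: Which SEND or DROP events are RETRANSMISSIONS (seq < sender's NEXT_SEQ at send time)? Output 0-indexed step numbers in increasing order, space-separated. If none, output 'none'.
Step 0: SEND seq=100 -> fresh
Step 1: SEND seq=244 -> fresh
Step 2: DROP seq=7000 -> fresh
Step 3: SEND seq=7121 -> fresh
Step 4: SEND seq=422 -> fresh
Step 5: SEND seq=474 -> fresh

Answer: none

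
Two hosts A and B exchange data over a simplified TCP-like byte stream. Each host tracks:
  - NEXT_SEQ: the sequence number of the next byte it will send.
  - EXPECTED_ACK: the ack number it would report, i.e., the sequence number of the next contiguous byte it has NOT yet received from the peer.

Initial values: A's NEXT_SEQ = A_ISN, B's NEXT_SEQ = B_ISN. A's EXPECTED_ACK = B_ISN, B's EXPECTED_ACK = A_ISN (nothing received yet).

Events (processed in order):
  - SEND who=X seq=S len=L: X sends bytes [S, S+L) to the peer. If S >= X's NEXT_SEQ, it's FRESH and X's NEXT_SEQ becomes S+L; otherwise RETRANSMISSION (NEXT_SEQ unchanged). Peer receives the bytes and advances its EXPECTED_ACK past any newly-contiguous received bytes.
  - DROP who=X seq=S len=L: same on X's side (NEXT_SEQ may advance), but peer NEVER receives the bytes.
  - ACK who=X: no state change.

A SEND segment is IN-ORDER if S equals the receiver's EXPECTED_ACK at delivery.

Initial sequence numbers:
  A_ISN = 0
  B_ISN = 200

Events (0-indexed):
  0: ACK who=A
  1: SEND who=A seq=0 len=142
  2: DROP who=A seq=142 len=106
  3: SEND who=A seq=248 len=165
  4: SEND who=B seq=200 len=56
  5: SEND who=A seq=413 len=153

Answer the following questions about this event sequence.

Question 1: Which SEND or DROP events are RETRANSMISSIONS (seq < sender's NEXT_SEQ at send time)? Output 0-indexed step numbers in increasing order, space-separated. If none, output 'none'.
Step 1: SEND seq=0 -> fresh
Step 2: DROP seq=142 -> fresh
Step 3: SEND seq=248 -> fresh
Step 4: SEND seq=200 -> fresh
Step 5: SEND seq=413 -> fresh

Answer: none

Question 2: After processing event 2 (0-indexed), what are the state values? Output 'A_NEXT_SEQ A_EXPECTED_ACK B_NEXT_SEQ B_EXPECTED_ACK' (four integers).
After event 0: A_seq=0 A_ack=200 B_seq=200 B_ack=0
After event 1: A_seq=142 A_ack=200 B_seq=200 B_ack=142
After event 2: A_seq=248 A_ack=200 B_seq=200 B_ack=142

248 200 200 142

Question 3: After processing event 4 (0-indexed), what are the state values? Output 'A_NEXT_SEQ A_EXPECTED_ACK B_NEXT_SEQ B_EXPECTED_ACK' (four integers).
After event 0: A_seq=0 A_ack=200 B_seq=200 B_ack=0
After event 1: A_seq=142 A_ack=200 B_seq=200 B_ack=142
After event 2: A_seq=248 A_ack=200 B_seq=200 B_ack=142
After event 3: A_seq=413 A_ack=200 B_seq=200 B_ack=142
After event 4: A_seq=413 A_ack=256 B_seq=256 B_ack=142

413 256 256 142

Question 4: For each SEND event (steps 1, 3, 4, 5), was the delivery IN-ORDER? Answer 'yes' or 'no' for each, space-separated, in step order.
Step 1: SEND seq=0 -> in-order
Step 3: SEND seq=248 -> out-of-order
Step 4: SEND seq=200 -> in-order
Step 5: SEND seq=413 -> out-of-order

Answer: yes no yes no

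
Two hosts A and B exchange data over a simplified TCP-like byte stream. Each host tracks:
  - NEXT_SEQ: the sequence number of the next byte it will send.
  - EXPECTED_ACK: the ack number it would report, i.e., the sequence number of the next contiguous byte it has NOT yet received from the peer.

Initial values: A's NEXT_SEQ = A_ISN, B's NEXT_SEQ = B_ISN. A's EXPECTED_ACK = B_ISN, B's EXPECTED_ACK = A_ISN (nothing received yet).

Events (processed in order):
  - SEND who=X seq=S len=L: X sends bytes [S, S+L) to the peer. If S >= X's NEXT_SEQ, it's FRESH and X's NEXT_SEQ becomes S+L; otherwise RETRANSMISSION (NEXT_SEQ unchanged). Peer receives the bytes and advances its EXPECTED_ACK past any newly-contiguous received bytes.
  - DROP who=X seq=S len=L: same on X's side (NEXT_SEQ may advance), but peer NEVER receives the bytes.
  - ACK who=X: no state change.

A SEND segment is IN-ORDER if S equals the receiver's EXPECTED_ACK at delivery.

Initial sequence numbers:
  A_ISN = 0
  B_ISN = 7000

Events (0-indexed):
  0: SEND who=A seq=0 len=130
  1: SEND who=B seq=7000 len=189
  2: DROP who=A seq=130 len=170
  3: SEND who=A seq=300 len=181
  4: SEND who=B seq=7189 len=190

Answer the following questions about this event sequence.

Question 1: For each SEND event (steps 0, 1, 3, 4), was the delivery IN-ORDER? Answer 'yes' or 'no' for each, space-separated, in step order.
Step 0: SEND seq=0 -> in-order
Step 1: SEND seq=7000 -> in-order
Step 3: SEND seq=300 -> out-of-order
Step 4: SEND seq=7189 -> in-order

Answer: yes yes no yes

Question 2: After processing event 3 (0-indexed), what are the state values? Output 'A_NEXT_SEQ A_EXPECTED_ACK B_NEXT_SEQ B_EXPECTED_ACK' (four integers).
After event 0: A_seq=130 A_ack=7000 B_seq=7000 B_ack=130
After event 1: A_seq=130 A_ack=7189 B_seq=7189 B_ack=130
After event 2: A_seq=300 A_ack=7189 B_seq=7189 B_ack=130
After event 3: A_seq=481 A_ack=7189 B_seq=7189 B_ack=130

481 7189 7189 130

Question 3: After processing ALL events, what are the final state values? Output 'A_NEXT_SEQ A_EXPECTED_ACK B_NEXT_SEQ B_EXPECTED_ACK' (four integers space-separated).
After event 0: A_seq=130 A_ack=7000 B_seq=7000 B_ack=130
After event 1: A_seq=130 A_ack=7189 B_seq=7189 B_ack=130
After event 2: A_seq=300 A_ack=7189 B_seq=7189 B_ack=130
After event 3: A_seq=481 A_ack=7189 B_seq=7189 B_ack=130
After event 4: A_seq=481 A_ack=7379 B_seq=7379 B_ack=130

Answer: 481 7379 7379 130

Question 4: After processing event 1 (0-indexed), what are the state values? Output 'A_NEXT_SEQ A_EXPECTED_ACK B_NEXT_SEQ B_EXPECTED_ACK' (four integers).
After event 0: A_seq=130 A_ack=7000 B_seq=7000 B_ack=130
After event 1: A_seq=130 A_ack=7189 B_seq=7189 B_ack=130

130 7189 7189 130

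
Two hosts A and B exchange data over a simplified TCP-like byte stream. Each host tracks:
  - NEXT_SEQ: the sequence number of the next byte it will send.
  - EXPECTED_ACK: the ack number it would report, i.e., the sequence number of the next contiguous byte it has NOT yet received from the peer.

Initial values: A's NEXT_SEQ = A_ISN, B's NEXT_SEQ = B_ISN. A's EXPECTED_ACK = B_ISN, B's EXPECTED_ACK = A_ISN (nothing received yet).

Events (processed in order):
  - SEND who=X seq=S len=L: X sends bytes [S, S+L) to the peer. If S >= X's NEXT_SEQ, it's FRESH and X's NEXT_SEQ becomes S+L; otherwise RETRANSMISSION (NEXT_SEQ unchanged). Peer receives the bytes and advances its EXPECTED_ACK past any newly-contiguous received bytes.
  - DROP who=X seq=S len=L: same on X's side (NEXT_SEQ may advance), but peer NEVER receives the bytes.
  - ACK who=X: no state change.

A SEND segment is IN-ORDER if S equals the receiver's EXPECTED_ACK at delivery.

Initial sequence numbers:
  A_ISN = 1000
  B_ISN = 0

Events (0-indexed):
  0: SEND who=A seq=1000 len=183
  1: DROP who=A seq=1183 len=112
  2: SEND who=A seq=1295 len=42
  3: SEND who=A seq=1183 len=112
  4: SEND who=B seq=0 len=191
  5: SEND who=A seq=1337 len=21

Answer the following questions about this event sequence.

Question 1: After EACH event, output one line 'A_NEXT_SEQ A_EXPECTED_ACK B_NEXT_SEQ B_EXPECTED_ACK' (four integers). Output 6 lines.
1183 0 0 1183
1295 0 0 1183
1337 0 0 1183
1337 0 0 1337
1337 191 191 1337
1358 191 191 1358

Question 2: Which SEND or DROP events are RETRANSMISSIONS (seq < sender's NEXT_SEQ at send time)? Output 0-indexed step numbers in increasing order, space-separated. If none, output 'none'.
Answer: 3

Derivation:
Step 0: SEND seq=1000 -> fresh
Step 1: DROP seq=1183 -> fresh
Step 2: SEND seq=1295 -> fresh
Step 3: SEND seq=1183 -> retransmit
Step 4: SEND seq=0 -> fresh
Step 5: SEND seq=1337 -> fresh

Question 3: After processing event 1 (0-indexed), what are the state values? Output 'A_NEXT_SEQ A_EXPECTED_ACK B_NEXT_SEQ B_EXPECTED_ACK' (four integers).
After event 0: A_seq=1183 A_ack=0 B_seq=0 B_ack=1183
After event 1: A_seq=1295 A_ack=0 B_seq=0 B_ack=1183

1295 0 0 1183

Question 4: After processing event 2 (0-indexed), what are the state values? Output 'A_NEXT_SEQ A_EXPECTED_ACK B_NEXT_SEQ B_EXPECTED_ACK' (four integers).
After event 0: A_seq=1183 A_ack=0 B_seq=0 B_ack=1183
After event 1: A_seq=1295 A_ack=0 B_seq=0 B_ack=1183
After event 2: A_seq=1337 A_ack=0 B_seq=0 B_ack=1183

1337 0 0 1183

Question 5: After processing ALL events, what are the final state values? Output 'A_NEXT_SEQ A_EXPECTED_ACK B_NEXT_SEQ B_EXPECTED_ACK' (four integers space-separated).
Answer: 1358 191 191 1358

Derivation:
After event 0: A_seq=1183 A_ack=0 B_seq=0 B_ack=1183
After event 1: A_seq=1295 A_ack=0 B_seq=0 B_ack=1183
After event 2: A_seq=1337 A_ack=0 B_seq=0 B_ack=1183
After event 3: A_seq=1337 A_ack=0 B_seq=0 B_ack=1337
After event 4: A_seq=1337 A_ack=191 B_seq=191 B_ack=1337
After event 5: A_seq=1358 A_ack=191 B_seq=191 B_ack=1358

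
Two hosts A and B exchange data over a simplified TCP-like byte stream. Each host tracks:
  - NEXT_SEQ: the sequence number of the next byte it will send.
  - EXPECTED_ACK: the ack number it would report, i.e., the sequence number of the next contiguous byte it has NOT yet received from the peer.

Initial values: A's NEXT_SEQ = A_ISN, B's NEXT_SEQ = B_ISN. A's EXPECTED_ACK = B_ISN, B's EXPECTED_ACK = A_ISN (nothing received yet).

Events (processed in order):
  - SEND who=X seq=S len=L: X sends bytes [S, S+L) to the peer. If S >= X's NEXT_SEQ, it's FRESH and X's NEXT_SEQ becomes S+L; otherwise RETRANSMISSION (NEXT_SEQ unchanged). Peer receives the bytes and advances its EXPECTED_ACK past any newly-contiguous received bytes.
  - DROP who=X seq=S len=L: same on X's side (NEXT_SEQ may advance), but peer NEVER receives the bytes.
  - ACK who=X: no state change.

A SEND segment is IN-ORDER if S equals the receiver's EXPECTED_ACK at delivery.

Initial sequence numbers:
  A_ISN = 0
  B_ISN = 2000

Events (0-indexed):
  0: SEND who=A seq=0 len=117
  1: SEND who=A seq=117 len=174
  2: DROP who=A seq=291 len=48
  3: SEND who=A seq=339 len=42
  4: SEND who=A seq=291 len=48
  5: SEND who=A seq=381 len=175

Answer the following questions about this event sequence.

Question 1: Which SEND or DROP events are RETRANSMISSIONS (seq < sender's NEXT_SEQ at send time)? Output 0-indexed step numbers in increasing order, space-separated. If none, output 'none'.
Answer: 4

Derivation:
Step 0: SEND seq=0 -> fresh
Step 1: SEND seq=117 -> fresh
Step 2: DROP seq=291 -> fresh
Step 3: SEND seq=339 -> fresh
Step 4: SEND seq=291 -> retransmit
Step 5: SEND seq=381 -> fresh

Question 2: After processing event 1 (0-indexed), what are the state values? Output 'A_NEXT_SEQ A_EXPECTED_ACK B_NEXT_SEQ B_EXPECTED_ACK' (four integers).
After event 0: A_seq=117 A_ack=2000 B_seq=2000 B_ack=117
After event 1: A_seq=291 A_ack=2000 B_seq=2000 B_ack=291

291 2000 2000 291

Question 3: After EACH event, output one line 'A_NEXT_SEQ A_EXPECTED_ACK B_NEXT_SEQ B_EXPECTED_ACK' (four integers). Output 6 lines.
117 2000 2000 117
291 2000 2000 291
339 2000 2000 291
381 2000 2000 291
381 2000 2000 381
556 2000 2000 556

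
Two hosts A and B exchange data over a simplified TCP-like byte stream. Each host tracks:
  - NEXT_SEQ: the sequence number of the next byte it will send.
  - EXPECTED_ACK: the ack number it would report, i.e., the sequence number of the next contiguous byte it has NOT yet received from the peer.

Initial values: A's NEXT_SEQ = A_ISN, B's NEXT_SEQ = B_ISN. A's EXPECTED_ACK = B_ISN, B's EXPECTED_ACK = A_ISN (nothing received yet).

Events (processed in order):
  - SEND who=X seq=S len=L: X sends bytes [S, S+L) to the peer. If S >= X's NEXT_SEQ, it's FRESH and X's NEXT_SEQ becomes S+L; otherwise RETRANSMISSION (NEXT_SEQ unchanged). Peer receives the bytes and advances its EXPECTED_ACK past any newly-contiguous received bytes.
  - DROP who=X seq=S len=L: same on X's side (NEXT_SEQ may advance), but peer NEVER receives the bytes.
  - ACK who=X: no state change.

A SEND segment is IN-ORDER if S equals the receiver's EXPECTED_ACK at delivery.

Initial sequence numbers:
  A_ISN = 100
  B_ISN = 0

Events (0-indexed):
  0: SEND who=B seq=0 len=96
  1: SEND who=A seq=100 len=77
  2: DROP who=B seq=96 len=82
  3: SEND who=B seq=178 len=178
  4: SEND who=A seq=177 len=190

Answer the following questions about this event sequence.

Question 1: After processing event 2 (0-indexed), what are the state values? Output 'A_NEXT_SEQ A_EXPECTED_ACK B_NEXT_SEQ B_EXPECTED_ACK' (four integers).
After event 0: A_seq=100 A_ack=96 B_seq=96 B_ack=100
After event 1: A_seq=177 A_ack=96 B_seq=96 B_ack=177
After event 2: A_seq=177 A_ack=96 B_seq=178 B_ack=177

177 96 178 177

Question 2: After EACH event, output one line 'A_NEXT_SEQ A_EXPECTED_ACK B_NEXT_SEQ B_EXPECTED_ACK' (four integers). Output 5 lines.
100 96 96 100
177 96 96 177
177 96 178 177
177 96 356 177
367 96 356 367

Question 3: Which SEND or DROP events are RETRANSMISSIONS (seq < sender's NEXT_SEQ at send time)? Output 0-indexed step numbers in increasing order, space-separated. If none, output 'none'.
Step 0: SEND seq=0 -> fresh
Step 1: SEND seq=100 -> fresh
Step 2: DROP seq=96 -> fresh
Step 3: SEND seq=178 -> fresh
Step 4: SEND seq=177 -> fresh

Answer: none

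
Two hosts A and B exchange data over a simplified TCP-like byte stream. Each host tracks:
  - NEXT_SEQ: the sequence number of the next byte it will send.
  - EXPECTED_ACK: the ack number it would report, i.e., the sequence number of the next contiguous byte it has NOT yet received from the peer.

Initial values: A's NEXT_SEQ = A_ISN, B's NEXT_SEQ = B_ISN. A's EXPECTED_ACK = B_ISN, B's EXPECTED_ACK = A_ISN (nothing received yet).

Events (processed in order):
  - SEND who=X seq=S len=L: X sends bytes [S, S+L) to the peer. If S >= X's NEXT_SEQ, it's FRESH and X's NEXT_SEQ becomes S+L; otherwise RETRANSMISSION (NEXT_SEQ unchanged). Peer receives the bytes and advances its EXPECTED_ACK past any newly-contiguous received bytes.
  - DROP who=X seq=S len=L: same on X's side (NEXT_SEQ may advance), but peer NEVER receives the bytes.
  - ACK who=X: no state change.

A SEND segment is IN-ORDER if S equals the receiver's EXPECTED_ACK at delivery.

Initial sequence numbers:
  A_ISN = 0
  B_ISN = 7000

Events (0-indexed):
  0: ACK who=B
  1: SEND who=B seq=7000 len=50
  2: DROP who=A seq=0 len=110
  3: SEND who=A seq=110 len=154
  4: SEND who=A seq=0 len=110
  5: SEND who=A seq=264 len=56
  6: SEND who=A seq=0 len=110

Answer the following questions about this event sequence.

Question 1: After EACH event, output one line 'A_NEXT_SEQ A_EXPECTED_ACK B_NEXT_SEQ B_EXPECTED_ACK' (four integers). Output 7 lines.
0 7000 7000 0
0 7050 7050 0
110 7050 7050 0
264 7050 7050 0
264 7050 7050 264
320 7050 7050 320
320 7050 7050 320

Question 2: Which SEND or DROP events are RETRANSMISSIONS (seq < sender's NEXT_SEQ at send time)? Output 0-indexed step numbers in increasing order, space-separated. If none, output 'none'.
Step 1: SEND seq=7000 -> fresh
Step 2: DROP seq=0 -> fresh
Step 3: SEND seq=110 -> fresh
Step 4: SEND seq=0 -> retransmit
Step 5: SEND seq=264 -> fresh
Step 6: SEND seq=0 -> retransmit

Answer: 4 6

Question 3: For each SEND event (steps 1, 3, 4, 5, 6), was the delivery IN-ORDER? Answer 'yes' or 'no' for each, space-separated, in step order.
Step 1: SEND seq=7000 -> in-order
Step 3: SEND seq=110 -> out-of-order
Step 4: SEND seq=0 -> in-order
Step 5: SEND seq=264 -> in-order
Step 6: SEND seq=0 -> out-of-order

Answer: yes no yes yes no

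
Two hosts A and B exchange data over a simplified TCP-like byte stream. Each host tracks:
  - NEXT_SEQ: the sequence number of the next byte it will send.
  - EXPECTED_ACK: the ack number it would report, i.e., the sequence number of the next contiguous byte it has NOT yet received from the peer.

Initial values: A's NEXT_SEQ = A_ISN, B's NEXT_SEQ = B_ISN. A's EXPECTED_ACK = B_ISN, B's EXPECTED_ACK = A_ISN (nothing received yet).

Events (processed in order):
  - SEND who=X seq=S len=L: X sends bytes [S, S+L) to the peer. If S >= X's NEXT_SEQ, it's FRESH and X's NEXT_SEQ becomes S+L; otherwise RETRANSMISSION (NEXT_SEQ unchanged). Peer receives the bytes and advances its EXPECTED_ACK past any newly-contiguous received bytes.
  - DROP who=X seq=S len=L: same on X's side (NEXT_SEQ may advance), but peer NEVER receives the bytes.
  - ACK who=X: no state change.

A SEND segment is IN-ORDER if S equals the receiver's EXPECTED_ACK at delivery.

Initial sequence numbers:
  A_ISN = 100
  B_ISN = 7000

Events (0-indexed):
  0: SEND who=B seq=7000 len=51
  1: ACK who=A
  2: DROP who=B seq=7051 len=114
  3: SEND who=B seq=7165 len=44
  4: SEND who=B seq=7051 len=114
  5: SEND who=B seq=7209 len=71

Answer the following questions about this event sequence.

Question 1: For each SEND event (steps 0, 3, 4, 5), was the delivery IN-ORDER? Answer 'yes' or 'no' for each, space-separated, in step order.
Step 0: SEND seq=7000 -> in-order
Step 3: SEND seq=7165 -> out-of-order
Step 4: SEND seq=7051 -> in-order
Step 5: SEND seq=7209 -> in-order

Answer: yes no yes yes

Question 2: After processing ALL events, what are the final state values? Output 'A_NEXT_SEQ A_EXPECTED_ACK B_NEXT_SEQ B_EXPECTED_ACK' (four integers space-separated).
Answer: 100 7280 7280 100

Derivation:
After event 0: A_seq=100 A_ack=7051 B_seq=7051 B_ack=100
After event 1: A_seq=100 A_ack=7051 B_seq=7051 B_ack=100
After event 2: A_seq=100 A_ack=7051 B_seq=7165 B_ack=100
After event 3: A_seq=100 A_ack=7051 B_seq=7209 B_ack=100
After event 4: A_seq=100 A_ack=7209 B_seq=7209 B_ack=100
After event 5: A_seq=100 A_ack=7280 B_seq=7280 B_ack=100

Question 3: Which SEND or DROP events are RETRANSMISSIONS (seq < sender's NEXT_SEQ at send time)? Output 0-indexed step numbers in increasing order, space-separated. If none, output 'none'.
Step 0: SEND seq=7000 -> fresh
Step 2: DROP seq=7051 -> fresh
Step 3: SEND seq=7165 -> fresh
Step 4: SEND seq=7051 -> retransmit
Step 5: SEND seq=7209 -> fresh

Answer: 4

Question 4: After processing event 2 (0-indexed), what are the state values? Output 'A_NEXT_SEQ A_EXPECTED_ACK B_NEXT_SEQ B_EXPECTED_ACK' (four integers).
After event 0: A_seq=100 A_ack=7051 B_seq=7051 B_ack=100
After event 1: A_seq=100 A_ack=7051 B_seq=7051 B_ack=100
After event 2: A_seq=100 A_ack=7051 B_seq=7165 B_ack=100

100 7051 7165 100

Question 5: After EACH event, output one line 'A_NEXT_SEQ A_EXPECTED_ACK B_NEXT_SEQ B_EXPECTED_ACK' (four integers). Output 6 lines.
100 7051 7051 100
100 7051 7051 100
100 7051 7165 100
100 7051 7209 100
100 7209 7209 100
100 7280 7280 100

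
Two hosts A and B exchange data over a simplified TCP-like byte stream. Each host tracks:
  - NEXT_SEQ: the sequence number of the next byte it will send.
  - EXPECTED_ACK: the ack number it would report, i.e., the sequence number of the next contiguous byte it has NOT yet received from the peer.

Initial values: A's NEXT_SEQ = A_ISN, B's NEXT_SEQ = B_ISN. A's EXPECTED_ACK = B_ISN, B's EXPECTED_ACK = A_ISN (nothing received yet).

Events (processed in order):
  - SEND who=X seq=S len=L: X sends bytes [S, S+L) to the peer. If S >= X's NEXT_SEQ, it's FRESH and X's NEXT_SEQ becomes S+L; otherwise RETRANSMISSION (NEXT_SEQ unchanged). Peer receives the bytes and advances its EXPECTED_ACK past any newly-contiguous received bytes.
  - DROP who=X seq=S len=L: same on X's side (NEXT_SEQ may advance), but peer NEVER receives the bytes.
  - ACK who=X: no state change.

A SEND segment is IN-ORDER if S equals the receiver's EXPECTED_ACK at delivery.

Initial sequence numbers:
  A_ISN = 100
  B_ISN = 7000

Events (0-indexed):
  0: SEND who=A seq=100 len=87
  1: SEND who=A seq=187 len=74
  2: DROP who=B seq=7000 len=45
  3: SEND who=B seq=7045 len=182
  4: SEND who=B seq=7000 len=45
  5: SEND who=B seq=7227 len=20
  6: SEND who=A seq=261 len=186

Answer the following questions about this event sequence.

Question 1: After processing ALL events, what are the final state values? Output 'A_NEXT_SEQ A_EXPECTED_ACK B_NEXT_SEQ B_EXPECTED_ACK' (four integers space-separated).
Answer: 447 7247 7247 447

Derivation:
After event 0: A_seq=187 A_ack=7000 B_seq=7000 B_ack=187
After event 1: A_seq=261 A_ack=7000 B_seq=7000 B_ack=261
After event 2: A_seq=261 A_ack=7000 B_seq=7045 B_ack=261
After event 3: A_seq=261 A_ack=7000 B_seq=7227 B_ack=261
After event 4: A_seq=261 A_ack=7227 B_seq=7227 B_ack=261
After event 5: A_seq=261 A_ack=7247 B_seq=7247 B_ack=261
After event 6: A_seq=447 A_ack=7247 B_seq=7247 B_ack=447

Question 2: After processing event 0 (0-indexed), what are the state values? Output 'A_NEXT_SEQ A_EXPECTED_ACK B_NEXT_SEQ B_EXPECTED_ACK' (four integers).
After event 0: A_seq=187 A_ack=7000 B_seq=7000 B_ack=187

187 7000 7000 187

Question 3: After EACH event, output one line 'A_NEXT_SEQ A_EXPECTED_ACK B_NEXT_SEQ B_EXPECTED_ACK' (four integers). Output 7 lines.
187 7000 7000 187
261 7000 7000 261
261 7000 7045 261
261 7000 7227 261
261 7227 7227 261
261 7247 7247 261
447 7247 7247 447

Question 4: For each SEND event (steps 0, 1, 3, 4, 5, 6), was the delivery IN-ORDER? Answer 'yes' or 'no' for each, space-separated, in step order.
Step 0: SEND seq=100 -> in-order
Step 1: SEND seq=187 -> in-order
Step 3: SEND seq=7045 -> out-of-order
Step 4: SEND seq=7000 -> in-order
Step 5: SEND seq=7227 -> in-order
Step 6: SEND seq=261 -> in-order

Answer: yes yes no yes yes yes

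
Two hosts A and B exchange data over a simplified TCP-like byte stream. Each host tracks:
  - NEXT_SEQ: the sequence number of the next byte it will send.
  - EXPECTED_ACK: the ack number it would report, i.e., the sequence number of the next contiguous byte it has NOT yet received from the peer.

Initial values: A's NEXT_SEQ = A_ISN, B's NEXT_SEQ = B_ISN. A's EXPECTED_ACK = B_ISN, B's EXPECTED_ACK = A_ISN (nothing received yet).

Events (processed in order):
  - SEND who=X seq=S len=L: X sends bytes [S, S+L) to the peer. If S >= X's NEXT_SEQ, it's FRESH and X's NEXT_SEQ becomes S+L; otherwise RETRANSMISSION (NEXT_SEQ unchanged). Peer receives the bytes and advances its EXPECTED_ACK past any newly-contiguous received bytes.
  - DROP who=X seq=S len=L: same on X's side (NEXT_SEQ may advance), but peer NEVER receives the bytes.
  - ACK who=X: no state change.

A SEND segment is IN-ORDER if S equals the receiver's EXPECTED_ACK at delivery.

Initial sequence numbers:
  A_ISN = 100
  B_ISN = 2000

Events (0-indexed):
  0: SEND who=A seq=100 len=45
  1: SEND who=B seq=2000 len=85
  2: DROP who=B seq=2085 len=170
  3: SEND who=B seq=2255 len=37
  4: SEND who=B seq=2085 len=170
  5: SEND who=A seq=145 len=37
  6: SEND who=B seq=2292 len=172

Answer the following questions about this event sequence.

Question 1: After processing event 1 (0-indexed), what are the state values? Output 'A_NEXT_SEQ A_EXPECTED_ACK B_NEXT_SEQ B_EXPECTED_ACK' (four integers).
After event 0: A_seq=145 A_ack=2000 B_seq=2000 B_ack=145
After event 1: A_seq=145 A_ack=2085 B_seq=2085 B_ack=145

145 2085 2085 145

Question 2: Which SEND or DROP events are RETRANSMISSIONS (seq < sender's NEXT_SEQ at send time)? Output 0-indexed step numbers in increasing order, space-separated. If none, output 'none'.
Answer: 4

Derivation:
Step 0: SEND seq=100 -> fresh
Step 1: SEND seq=2000 -> fresh
Step 2: DROP seq=2085 -> fresh
Step 3: SEND seq=2255 -> fresh
Step 4: SEND seq=2085 -> retransmit
Step 5: SEND seq=145 -> fresh
Step 6: SEND seq=2292 -> fresh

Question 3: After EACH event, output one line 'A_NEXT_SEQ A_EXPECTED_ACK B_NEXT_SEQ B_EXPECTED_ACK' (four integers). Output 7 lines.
145 2000 2000 145
145 2085 2085 145
145 2085 2255 145
145 2085 2292 145
145 2292 2292 145
182 2292 2292 182
182 2464 2464 182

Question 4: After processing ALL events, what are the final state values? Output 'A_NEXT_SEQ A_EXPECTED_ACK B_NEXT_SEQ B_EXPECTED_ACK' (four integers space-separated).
After event 0: A_seq=145 A_ack=2000 B_seq=2000 B_ack=145
After event 1: A_seq=145 A_ack=2085 B_seq=2085 B_ack=145
After event 2: A_seq=145 A_ack=2085 B_seq=2255 B_ack=145
After event 3: A_seq=145 A_ack=2085 B_seq=2292 B_ack=145
After event 4: A_seq=145 A_ack=2292 B_seq=2292 B_ack=145
After event 5: A_seq=182 A_ack=2292 B_seq=2292 B_ack=182
After event 6: A_seq=182 A_ack=2464 B_seq=2464 B_ack=182

Answer: 182 2464 2464 182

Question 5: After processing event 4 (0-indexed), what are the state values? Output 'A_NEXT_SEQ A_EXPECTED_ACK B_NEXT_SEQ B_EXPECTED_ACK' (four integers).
After event 0: A_seq=145 A_ack=2000 B_seq=2000 B_ack=145
After event 1: A_seq=145 A_ack=2085 B_seq=2085 B_ack=145
After event 2: A_seq=145 A_ack=2085 B_seq=2255 B_ack=145
After event 3: A_seq=145 A_ack=2085 B_seq=2292 B_ack=145
After event 4: A_seq=145 A_ack=2292 B_seq=2292 B_ack=145

145 2292 2292 145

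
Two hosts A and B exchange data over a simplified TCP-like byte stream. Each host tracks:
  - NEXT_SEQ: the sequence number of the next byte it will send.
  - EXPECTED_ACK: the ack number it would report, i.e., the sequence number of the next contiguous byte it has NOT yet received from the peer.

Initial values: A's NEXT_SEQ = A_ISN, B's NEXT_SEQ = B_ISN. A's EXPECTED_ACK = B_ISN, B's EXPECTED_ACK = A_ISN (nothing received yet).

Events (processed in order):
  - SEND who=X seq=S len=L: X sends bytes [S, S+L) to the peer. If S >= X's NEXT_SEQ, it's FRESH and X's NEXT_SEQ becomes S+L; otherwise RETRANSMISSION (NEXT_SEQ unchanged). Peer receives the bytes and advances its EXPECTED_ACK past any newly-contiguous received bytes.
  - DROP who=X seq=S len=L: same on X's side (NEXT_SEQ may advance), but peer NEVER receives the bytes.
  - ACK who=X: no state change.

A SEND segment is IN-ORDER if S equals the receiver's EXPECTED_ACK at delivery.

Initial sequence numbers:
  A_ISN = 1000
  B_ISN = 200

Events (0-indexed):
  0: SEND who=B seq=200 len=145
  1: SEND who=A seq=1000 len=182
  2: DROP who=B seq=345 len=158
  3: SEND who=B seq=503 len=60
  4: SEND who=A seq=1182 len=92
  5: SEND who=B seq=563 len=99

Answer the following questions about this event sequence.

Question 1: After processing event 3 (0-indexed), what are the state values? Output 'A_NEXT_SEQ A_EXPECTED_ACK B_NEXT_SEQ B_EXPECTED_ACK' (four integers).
After event 0: A_seq=1000 A_ack=345 B_seq=345 B_ack=1000
After event 1: A_seq=1182 A_ack=345 B_seq=345 B_ack=1182
After event 2: A_seq=1182 A_ack=345 B_seq=503 B_ack=1182
After event 3: A_seq=1182 A_ack=345 B_seq=563 B_ack=1182

1182 345 563 1182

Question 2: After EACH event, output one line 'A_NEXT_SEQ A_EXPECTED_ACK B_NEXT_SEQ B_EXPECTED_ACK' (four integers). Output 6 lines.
1000 345 345 1000
1182 345 345 1182
1182 345 503 1182
1182 345 563 1182
1274 345 563 1274
1274 345 662 1274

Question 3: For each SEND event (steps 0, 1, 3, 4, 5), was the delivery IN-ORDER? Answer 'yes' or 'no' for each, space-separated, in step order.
Step 0: SEND seq=200 -> in-order
Step 1: SEND seq=1000 -> in-order
Step 3: SEND seq=503 -> out-of-order
Step 4: SEND seq=1182 -> in-order
Step 5: SEND seq=563 -> out-of-order

Answer: yes yes no yes no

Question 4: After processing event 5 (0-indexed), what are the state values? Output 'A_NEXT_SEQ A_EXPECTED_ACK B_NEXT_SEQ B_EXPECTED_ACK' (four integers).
After event 0: A_seq=1000 A_ack=345 B_seq=345 B_ack=1000
After event 1: A_seq=1182 A_ack=345 B_seq=345 B_ack=1182
After event 2: A_seq=1182 A_ack=345 B_seq=503 B_ack=1182
After event 3: A_seq=1182 A_ack=345 B_seq=563 B_ack=1182
After event 4: A_seq=1274 A_ack=345 B_seq=563 B_ack=1274
After event 5: A_seq=1274 A_ack=345 B_seq=662 B_ack=1274

1274 345 662 1274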